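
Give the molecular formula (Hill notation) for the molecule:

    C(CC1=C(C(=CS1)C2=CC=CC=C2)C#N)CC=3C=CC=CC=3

Heavy atoms from the SMILES: 20 C, 1 N, 1 S.
Implicit hydrogens by atom environment:
  11 × C (aromatic): 1 H each → 11
  5 × C (aromatic): no H
  3 × C: 2 H each → 6
  1 × C: no H
  1 × N: no H
  1 × S (aromatic): no H
  Total hydrogens = 17.
Molecular formula: C20H17NS

C20H17NS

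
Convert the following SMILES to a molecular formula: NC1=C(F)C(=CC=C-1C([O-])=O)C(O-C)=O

Heavy atoms from the SMILES: 9 C, 1 F, 1 N, 4 O.
Implicit hydrogens by atom environment:
  4 × C (aromatic): no H
  3 × O: no H
  2 × C (aromatic): 1 H each → 2
  2 × C: no H
  1 × C: 3 H
  1 × F: no H
  1 × N: 2 H
  1 × O (charge -1): no H
  Total hydrogens = 7.
Net charge -1.
Molecular formula: C9H7FNO4-

C9H7FNO4-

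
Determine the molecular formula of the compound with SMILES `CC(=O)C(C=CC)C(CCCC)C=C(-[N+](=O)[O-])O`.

Heavy atoms from the SMILES: 13 C, 1 N, 4 O.
Implicit hydrogens by atom environment:
  5 × C: 1 H each → 5
  3 × C: 3 H each → 9
  3 × C: 2 H each → 6
  2 × C: no H
  2 × O: no H
  1 × N (charge +1): no H
  1 × O: 1 H
  1 × O (charge -1): no H
  Total hydrogens = 21.
Molecular formula: C13H21NO4

C13H21NO4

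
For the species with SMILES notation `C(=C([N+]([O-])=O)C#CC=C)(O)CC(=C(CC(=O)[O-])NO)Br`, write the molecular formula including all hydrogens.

C11H10BrN2O6-

Heavy atoms from the SMILES: 1 Br, 11 C, 2 N, 6 O.
Implicit hydrogens by atom environment:
  7 × C: no H
  3 × C: 2 H each → 6
  2 × O: 1 H each → 2
  2 × O: no H
  2 × O (charge -1): no H
  1 × Br: no H
  1 × C: 1 H
  1 × N: 1 H
  1 × N (charge +1): no H
  Total hydrogens = 10.
Net charge -1.
Molecular formula: C11H10BrN2O6-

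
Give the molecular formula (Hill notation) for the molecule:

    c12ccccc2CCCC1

Heavy atoms from the SMILES: 10 C.
Implicit hydrogens by atom environment:
  4 × C: 2 H each → 8
  4 × C (aromatic): 1 H each → 4
  2 × C (aromatic): no H
  Total hydrogens = 12.
Molecular formula: C10H12

C10H12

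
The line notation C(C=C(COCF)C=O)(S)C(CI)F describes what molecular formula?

Heavy atoms from the SMILES: 8 C, 2 F, 1 I, 2 O, 1 S.
Implicit hydrogens by atom environment:
  4 × C: 1 H each → 4
  3 × C: 2 H each → 6
  2 × F: no H
  2 × O: no H
  1 × C: no H
  1 × I: no H
  1 × S: 1 H
  Total hydrogens = 11.
Molecular formula: C8H11F2IO2S

C8H11F2IO2S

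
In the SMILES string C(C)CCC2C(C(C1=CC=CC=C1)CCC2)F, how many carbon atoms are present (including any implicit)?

16

The symbol for carbon appears 16 times in the SMILES.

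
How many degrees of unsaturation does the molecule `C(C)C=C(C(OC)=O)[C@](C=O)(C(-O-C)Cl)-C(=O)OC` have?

4

Molecular formula from the SMILES: C12H17ClO6.
DoU = (2C + 2 + N − H − X)/2 = (2·12 + 2 + 0 − 17 − 1)/2 = 8/2 = 4.
(Structurally: 0 ring(s) + 4 π bond(s) = 4.)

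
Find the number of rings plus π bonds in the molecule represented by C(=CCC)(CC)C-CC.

Molecular formula from the SMILES: C9H18.
DoU = (2C + 2 + N − H − X)/2 = (2·9 + 2 + 0 − 18 − 0)/2 = 2/2 = 1.
(Structurally: 0 ring(s) + 1 π bond(s) = 1.)

1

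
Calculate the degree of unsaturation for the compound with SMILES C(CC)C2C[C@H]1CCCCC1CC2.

Molecular formula from the SMILES: C13H24.
DoU = (2C + 2 + N − H − X)/2 = (2·13 + 2 + 0 − 24 − 0)/2 = 4/2 = 2.
(Structurally: 2 ring(s) + 0 π bond(s) = 2.)

2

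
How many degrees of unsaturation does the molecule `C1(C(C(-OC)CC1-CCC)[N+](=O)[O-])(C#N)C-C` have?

4

Molecular formula from the SMILES: C12H20N2O3.
DoU = (2C + 2 + N − H − X)/2 = (2·12 + 2 + 2 − 20 − 0)/2 = 8/2 = 4.
(Structurally: 1 ring(s) + 3 π bond(s) = 4.)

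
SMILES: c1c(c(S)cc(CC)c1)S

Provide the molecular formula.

Heavy atoms from the SMILES: 8 C, 2 S.
Implicit hydrogens by atom environment:
  3 × C (aromatic): 1 H each → 3
  3 × C (aromatic): no H
  2 × S: 1 H each → 2
  1 × C: 3 H
  1 × C: 2 H
  Total hydrogens = 10.
Molecular formula: C8H10S2

C8H10S2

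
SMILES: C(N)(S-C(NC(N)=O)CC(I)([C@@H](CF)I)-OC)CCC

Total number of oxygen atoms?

The symbol for oxygen appears 2 times in the SMILES.

2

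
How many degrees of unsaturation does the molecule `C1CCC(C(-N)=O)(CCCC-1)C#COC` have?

Molecular formula from the SMILES: C12H19NO2.
DoU = (2C + 2 + N − H − X)/2 = (2·12 + 2 + 1 − 19 − 0)/2 = 8/2 = 4.
(Structurally: 1 ring(s) + 3 π bond(s) = 4.)

4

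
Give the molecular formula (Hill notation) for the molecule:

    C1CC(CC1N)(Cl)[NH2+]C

C6H14ClN2+

Heavy atoms from the SMILES: 6 C, 1 Cl, 2 N.
Implicit hydrogens by atom environment:
  3 × C: 2 H each → 6
  1 × C: 3 H
  1 × C: 1 H
  1 × C: no H
  1 × Cl: no H
  1 × N: 2 H
  1 × N (charge +1): 2 H
  Total hydrogens = 14.
Net charge +1.
Molecular formula: C6H14ClN2+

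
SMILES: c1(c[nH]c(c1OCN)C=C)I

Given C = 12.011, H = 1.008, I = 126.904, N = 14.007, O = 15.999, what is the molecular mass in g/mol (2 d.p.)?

264.07

Molecular formula: C7H9IN2O.
M = 7×12.011 + 9×1.008 + 1×126.904 + 2×14.007 + 1×15.999 = 264.07 g/mol.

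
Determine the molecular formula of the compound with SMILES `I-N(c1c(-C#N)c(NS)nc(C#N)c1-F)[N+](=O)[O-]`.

Heavy atoms from the SMILES: 7 C, 1 F, 1 I, 6 N, 2 O, 1 S.
Implicit hydrogens by atom environment:
  5 × C (aromatic): no H
  3 × N: no H
  2 × C: no H
  1 × F: no H
  1 × I: no H
  1 × N: 1 H
  1 × N (aromatic): no H
  1 × N (charge +1): no H
  1 × O: no H
  1 × O (charge -1): no H
  1 × S: 1 H
  Total hydrogens = 2.
Molecular formula: C7H2FIN6O2S

C7H2FIN6O2S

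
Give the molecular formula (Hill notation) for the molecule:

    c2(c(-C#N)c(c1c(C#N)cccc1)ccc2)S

Heavy atoms from the SMILES: 14 C, 2 N, 1 S.
Implicit hydrogens by atom environment:
  7 × C (aromatic): 1 H each → 7
  5 × C (aromatic): no H
  2 × C: no H
  2 × N: no H
  1 × S: 1 H
  Total hydrogens = 8.
Molecular formula: C14H8N2S

C14H8N2S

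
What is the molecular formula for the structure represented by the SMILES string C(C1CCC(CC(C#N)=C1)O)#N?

Heavy atoms from the SMILES: 9 C, 2 N, 1 O.
Implicit hydrogens by atom environment:
  3 × C: 2 H each → 6
  3 × C: 1 H each → 3
  3 × C: no H
  2 × N: no H
  1 × O: 1 H
  Total hydrogens = 10.
Molecular formula: C9H10N2O

C9H10N2O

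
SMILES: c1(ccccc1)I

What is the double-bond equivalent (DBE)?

4

Molecular formula from the SMILES: C6H5I.
DoU = (2C + 2 + N − H − X)/2 = (2·6 + 2 + 0 − 5 − 1)/2 = 8/2 = 4.
(Structurally: 1 ring(s) + 3 π bond(s) = 4.)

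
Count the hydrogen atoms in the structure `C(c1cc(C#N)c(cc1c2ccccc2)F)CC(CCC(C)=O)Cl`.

Hydrogens are implicit in SMILES; fill each atom to its normal valence:
  7 × C (aromatic): 1 H each → 7
  5 × C (aromatic): no H
  4 × C: 2 H each → 8
  2 × C: no H
  1 × C: 3 H
  1 × C: 1 H
  1 × Cl: no H
  1 × F: no H
  1 × N: no H
  1 × O: no H
  Total hydrogens = 19.

19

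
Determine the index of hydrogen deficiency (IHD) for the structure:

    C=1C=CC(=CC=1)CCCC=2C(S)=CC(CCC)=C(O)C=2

8

Molecular formula from the SMILES: C18H22OS.
DoU = (2C + 2 + N − H − X)/2 = (2·18 + 2 + 0 − 22 − 0)/2 = 16/2 = 8.
(Structurally: 2 ring(s) + 6 π bond(s) = 8.)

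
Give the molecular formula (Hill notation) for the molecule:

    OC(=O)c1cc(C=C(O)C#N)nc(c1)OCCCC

C13H14N2O4

Heavy atoms from the SMILES: 13 C, 2 N, 4 O.
Implicit hydrogens by atom environment:
  3 × C: 2 H each → 6
  3 × C (aromatic): no H
  3 × C: no H
  2 × C (aromatic): 1 H each → 2
  2 × O: 1 H each → 2
  2 × O: no H
  1 × C: 3 H
  1 × C: 1 H
  1 × N (aromatic): no H
  1 × N: no H
  Total hydrogens = 14.
Molecular formula: C13H14N2O4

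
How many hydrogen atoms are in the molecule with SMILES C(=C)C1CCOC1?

Hydrogens are implicit in SMILES; fill each atom to its normal valence:
  4 × C: 2 H each → 8
  2 × C: 1 H each → 2
  1 × O: no H
  Total hydrogens = 10.

10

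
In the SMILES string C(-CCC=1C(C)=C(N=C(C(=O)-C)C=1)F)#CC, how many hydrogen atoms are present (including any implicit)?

Hydrogens are implicit in SMILES; fill each atom to its normal valence:
  4 × C (aromatic): no H
  3 × C: 3 H each → 9
  3 × C: no H
  2 × C: 2 H each → 4
  1 × C (aromatic): 1 H
  1 × F: no H
  1 × N (aromatic): no H
  1 × O: no H
  Total hydrogens = 14.

14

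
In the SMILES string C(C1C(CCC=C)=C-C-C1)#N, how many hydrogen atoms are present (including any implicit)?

13

Hydrogens are implicit in SMILES; fill each atom to its normal valence:
  5 × C: 2 H each → 10
  3 × C: 1 H each → 3
  2 × C: no H
  1 × N: no H
  Total hydrogens = 13.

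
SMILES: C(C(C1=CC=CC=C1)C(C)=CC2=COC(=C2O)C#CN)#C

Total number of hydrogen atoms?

Hydrogens are implicit in SMILES; fill each atom to its normal valence:
  6 × C (aromatic): 1 H each → 6
  4 × C (aromatic): no H
  4 × C: no H
  3 × C: 1 H each → 3
  1 × C: 3 H
  1 × N: 2 H
  1 × O: 1 H
  1 × O (aromatic): no H
  Total hydrogens = 15.

15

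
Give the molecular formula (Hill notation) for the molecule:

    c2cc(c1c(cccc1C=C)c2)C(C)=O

Heavy atoms from the SMILES: 14 C, 1 O.
Implicit hydrogens by atom environment:
  6 × C (aromatic): 1 H each → 6
  4 × C (aromatic): no H
  1 × C: 3 H
  1 × C: 2 H
  1 × C: 1 H
  1 × C: no H
  1 × O: no H
  Total hydrogens = 12.
Molecular formula: C14H12O

C14H12O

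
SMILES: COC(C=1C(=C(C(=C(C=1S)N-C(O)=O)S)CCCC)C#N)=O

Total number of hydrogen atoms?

Hydrogens are implicit in SMILES; fill each atom to its normal valence:
  6 × C (aromatic): no H
  3 × C: 2 H each → 6
  3 × C: no H
  3 × O: no H
  2 × C: 3 H each → 6
  2 × S: 1 H each → 2
  1 × N: 1 H
  1 × N: no H
  1 × O: 1 H
  Total hydrogens = 16.

16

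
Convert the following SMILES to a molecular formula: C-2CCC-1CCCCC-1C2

C10H18

Heavy atoms from the SMILES: 10 C.
Implicit hydrogens by atom environment:
  8 × C: 2 H each → 16
  2 × C: 1 H each → 2
  Total hydrogens = 18.
Molecular formula: C10H18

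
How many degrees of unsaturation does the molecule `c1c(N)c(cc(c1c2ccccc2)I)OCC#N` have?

Molecular formula from the SMILES: C14H11IN2O.
DoU = (2C + 2 + N − H − X)/2 = (2·14 + 2 + 2 − 11 − 1)/2 = 20/2 = 10.
(Structurally: 2 ring(s) + 8 π bond(s) = 10.)

10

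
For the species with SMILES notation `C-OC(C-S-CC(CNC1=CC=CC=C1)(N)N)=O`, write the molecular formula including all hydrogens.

Heavy atoms from the SMILES: 12 C, 3 N, 2 O, 1 S.
Implicit hydrogens by atom environment:
  5 × C (aromatic): 1 H each → 5
  3 × C: 2 H each → 6
  2 × C: no H
  2 × N: 2 H each → 4
  2 × O: no H
  1 × C: 3 H
  1 × C (aromatic): no H
  1 × N: 1 H
  1 × S: no H
  Total hydrogens = 19.
Molecular formula: C12H19N3O2S

C12H19N3O2S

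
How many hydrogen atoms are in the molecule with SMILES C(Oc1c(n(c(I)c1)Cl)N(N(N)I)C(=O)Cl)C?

Hydrogens are implicit in SMILES; fill each atom to its normal valence:
  3 × C (aromatic): no H
  2 × Cl: no H
  2 × I: no H
  2 × N: no H
  2 × O: no H
  1 × C: 3 H
  1 × C: 2 H
  1 × C (aromatic): 1 H
  1 × C: no H
  1 × N: 2 H
  1 × N (aromatic): no H
  Total hydrogens = 8.

8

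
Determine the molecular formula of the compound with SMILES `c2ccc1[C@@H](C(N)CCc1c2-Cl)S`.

C10H12ClNS

Heavy atoms from the SMILES: 10 C, 1 Cl, 1 N, 1 S.
Implicit hydrogens by atom environment:
  3 × C (aromatic): 1 H each → 3
  3 × C (aromatic): no H
  2 × C: 2 H each → 4
  2 × C: 1 H each → 2
  1 × Cl: no H
  1 × N: 2 H
  1 × S: 1 H
  Total hydrogens = 12.
Molecular formula: C10H12ClNS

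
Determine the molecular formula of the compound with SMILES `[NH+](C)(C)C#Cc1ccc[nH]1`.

C8H11N2+

Heavy atoms from the SMILES: 8 C, 2 N.
Implicit hydrogens by atom environment:
  3 × C (aromatic): 1 H each → 3
  2 × C: 3 H each → 6
  2 × C: no H
  1 × C (aromatic): no H
  1 × N (aromatic): 1 H
  1 × N (charge +1): 1 H
  Total hydrogens = 11.
Net charge +1.
Molecular formula: C8H11N2+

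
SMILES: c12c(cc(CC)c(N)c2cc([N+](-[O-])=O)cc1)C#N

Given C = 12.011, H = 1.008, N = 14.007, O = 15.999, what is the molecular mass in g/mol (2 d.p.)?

Molecular formula: C13H11N3O2.
M = 13×12.011 + 11×1.008 + 3×14.007 + 2×15.999 = 241.25 g/mol.

241.25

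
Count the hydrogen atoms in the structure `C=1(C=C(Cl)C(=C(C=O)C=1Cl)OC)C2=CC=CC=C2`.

10

Hydrogens are implicit in SMILES; fill each atom to its normal valence:
  6 × C (aromatic): 1 H each → 6
  6 × C (aromatic): no H
  2 × Cl: no H
  2 × O: no H
  1 × C: 3 H
  1 × C: 1 H
  Total hydrogens = 10.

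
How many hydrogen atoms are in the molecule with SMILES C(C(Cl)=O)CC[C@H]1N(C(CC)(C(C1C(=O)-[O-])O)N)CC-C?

Hydrogens are implicit in SMILES; fill each atom to its normal valence:
  6 × C: 2 H each → 12
  3 × C: 1 H each → 3
  3 × C: no H
  2 × C: 3 H each → 6
  2 × O: no H
  1 × Cl: no H
  1 × N: 2 H
  1 × N: no H
  1 × O: 1 H
  1 × O (charge -1): no H
  Total hydrogens = 24.

24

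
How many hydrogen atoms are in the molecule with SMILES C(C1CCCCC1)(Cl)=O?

Hydrogens are implicit in SMILES; fill each atom to its normal valence:
  5 × C: 2 H each → 10
  1 × C: 1 H
  1 × C: no H
  1 × Cl: no H
  1 × O: no H
  Total hydrogens = 11.

11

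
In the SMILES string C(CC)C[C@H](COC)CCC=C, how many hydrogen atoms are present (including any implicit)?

Hydrogens are implicit in SMILES; fill each atom to its normal valence:
  7 × C: 2 H each → 14
  2 × C: 3 H each → 6
  2 × C: 1 H each → 2
  1 × O: no H
  Total hydrogens = 22.

22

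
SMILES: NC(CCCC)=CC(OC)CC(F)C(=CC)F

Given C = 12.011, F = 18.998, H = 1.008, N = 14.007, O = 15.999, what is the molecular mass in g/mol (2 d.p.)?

Molecular formula: C13H23F2NO.
M = 13×12.011 + 2×18.998 + 23×1.008 + 1×14.007 + 1×15.999 = 247.33 g/mol.

247.33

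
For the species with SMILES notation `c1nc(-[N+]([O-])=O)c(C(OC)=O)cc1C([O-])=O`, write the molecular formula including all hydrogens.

C8H5N2O6-

Heavy atoms from the SMILES: 8 C, 2 N, 6 O.
Implicit hydrogens by atom environment:
  4 × O: no H
  3 × C (aromatic): no H
  2 × C (aromatic): 1 H each → 2
  2 × C: no H
  2 × O (charge -1): no H
  1 × C: 3 H
  1 × N (aromatic): no H
  1 × N (charge +1): no H
  Total hydrogens = 5.
Net charge -1.
Molecular formula: C8H5N2O6-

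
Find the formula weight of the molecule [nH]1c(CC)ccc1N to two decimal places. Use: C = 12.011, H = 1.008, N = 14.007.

110.16

Molecular formula: C6H10N2.
M = 6×12.011 + 10×1.008 + 2×14.007 = 110.16 g/mol.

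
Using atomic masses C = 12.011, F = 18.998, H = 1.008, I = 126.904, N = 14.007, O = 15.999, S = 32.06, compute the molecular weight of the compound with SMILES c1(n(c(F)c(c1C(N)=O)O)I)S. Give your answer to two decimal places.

302.06

Molecular formula: C5H4FIN2O2S.
M = 5×12.011 + 1×18.998 + 4×1.008 + 1×126.904 + 2×14.007 + 2×15.999 + 1×32.06 = 302.06 g/mol.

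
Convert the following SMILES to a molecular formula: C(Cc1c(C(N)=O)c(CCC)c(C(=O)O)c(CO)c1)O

Heavy atoms from the SMILES: 14 C, 1 N, 5 O.
Implicit hydrogens by atom environment:
  5 × C: 2 H each → 10
  5 × C (aromatic): no H
  3 × O: 1 H each → 3
  2 × C: no H
  2 × O: no H
  1 × C: 3 H
  1 × C (aromatic): 1 H
  1 × N: 2 H
  Total hydrogens = 19.
Molecular formula: C14H19NO5

C14H19NO5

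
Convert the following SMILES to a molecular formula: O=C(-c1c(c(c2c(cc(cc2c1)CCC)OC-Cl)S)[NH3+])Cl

Heavy atoms from the SMILES: 15 C, 2 Cl, 1 N, 2 O, 1 S.
Implicit hydrogens by atom environment:
  7 × C (aromatic): no H
  3 × C: 2 H each → 6
  3 × C (aromatic): 1 H each → 3
  2 × Cl: no H
  2 × O: no H
  1 × C: 3 H
  1 × C: no H
  1 × N (charge +1): 3 H
  1 × S: 1 H
  Total hydrogens = 16.
Net charge +1.
Molecular formula: C15H16Cl2NO2S+

C15H16Cl2NO2S+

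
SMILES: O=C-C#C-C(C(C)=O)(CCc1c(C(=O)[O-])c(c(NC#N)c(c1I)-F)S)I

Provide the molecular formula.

C16H10FI2N2O4S-

Heavy atoms from the SMILES: 16 C, 1 F, 2 I, 2 N, 4 O, 1 S.
Implicit hydrogens by atom environment:
  6 × C (aromatic): no H
  6 × C: no H
  3 × O: no H
  2 × C: 2 H each → 4
  2 × I: no H
  1 × C: 3 H
  1 × C: 1 H
  1 × F: no H
  1 × N: 1 H
  1 × N: no H
  1 × O (charge -1): no H
  1 × S: 1 H
  Total hydrogens = 10.
Net charge -1.
Molecular formula: C16H10FI2N2O4S-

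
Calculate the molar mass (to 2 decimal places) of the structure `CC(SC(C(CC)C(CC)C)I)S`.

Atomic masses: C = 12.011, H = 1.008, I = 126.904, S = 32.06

332.30

Molecular formula: C10H21IS2.
M = 10×12.011 + 21×1.008 + 1×126.904 + 2×32.06 = 332.30 g/mol.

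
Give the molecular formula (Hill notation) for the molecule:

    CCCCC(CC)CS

C8H18S

Heavy atoms from the SMILES: 8 C, 1 S.
Implicit hydrogens by atom environment:
  5 × C: 2 H each → 10
  2 × C: 3 H each → 6
  1 × C: 1 H
  1 × S: 1 H
  Total hydrogens = 18.
Molecular formula: C8H18S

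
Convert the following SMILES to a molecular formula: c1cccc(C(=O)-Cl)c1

C7H5ClO

Heavy atoms from the SMILES: 7 C, 1 Cl, 1 O.
Implicit hydrogens by atom environment:
  5 × C (aromatic): 1 H each → 5
  1 × C (aromatic): no H
  1 × C: no H
  1 × Cl: no H
  1 × O: no H
  Total hydrogens = 5.
Molecular formula: C7H5ClO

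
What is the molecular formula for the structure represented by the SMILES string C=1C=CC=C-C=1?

C6H6

Heavy atoms from the SMILES: 6 C.
Implicit hydrogens by atom environment:
  6 × C (aromatic): 1 H each → 6
  Total hydrogens = 6.
Molecular formula: C6H6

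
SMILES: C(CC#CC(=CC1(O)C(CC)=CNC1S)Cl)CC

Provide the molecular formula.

C14H20ClNOS

Heavy atoms from the SMILES: 14 C, 1 Cl, 1 N, 1 O, 1 S.
Implicit hydrogens by atom environment:
  5 × C: no H
  4 × C: 2 H each → 8
  3 × C: 1 H each → 3
  2 × C: 3 H each → 6
  1 × Cl: no H
  1 × N: 1 H
  1 × O: 1 H
  1 × S: 1 H
  Total hydrogens = 20.
Molecular formula: C14H20ClNOS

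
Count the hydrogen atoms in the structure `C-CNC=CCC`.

Hydrogens are implicit in SMILES; fill each atom to its normal valence:
  2 × C: 3 H each → 6
  2 × C: 2 H each → 4
  2 × C: 1 H each → 2
  1 × N: 1 H
  Total hydrogens = 13.

13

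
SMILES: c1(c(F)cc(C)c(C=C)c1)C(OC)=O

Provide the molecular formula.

Heavy atoms from the SMILES: 11 C, 1 F, 2 O.
Implicit hydrogens by atom environment:
  4 × C (aromatic): no H
  2 × C: 3 H each → 6
  2 × C (aromatic): 1 H each → 2
  2 × O: no H
  1 × C: 2 H
  1 × C: 1 H
  1 × C: no H
  1 × F: no H
  Total hydrogens = 11.
Molecular formula: C11H11FO2

C11H11FO2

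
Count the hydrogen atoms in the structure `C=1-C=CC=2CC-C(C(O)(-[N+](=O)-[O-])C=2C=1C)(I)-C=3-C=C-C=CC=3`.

16

Hydrogens are implicit in SMILES; fill each atom to its normal valence:
  8 × C (aromatic): 1 H each → 8
  4 × C (aromatic): no H
  2 × C: 2 H each → 4
  2 × C: no H
  1 × C: 3 H
  1 × I: no H
  1 × N (charge +1): no H
  1 × O: 1 H
  1 × O: no H
  1 × O (charge -1): no H
  Total hydrogens = 16.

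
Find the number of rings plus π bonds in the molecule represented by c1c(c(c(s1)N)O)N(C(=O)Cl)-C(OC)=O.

Molecular formula from the SMILES: C7H7ClN2O4S.
DoU = (2C + 2 + N − H − X)/2 = (2·7 + 2 + 2 − 7 − 1)/2 = 10/2 = 5.
(Structurally: 1 ring(s) + 4 π bond(s) = 5.)

5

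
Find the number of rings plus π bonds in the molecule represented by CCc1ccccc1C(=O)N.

5

Molecular formula from the SMILES: C9H11NO.
DoU = (2C + 2 + N − H − X)/2 = (2·9 + 2 + 1 − 11 − 0)/2 = 10/2 = 5.
(Structurally: 1 ring(s) + 4 π bond(s) = 5.)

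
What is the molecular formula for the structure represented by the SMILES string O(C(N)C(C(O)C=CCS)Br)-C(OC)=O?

C8H14BrNO4S

Heavy atoms from the SMILES: 1 Br, 8 C, 1 N, 4 O, 1 S.
Implicit hydrogens by atom environment:
  5 × C: 1 H each → 5
  3 × O: no H
  1 × Br: no H
  1 × C: 3 H
  1 × C: 2 H
  1 × C: no H
  1 × N: 2 H
  1 × O: 1 H
  1 × S: 1 H
  Total hydrogens = 14.
Molecular formula: C8H14BrNO4S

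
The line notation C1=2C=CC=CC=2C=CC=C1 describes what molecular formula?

C10H8

Heavy atoms from the SMILES: 10 C.
Implicit hydrogens by atom environment:
  8 × C (aromatic): 1 H each → 8
  2 × C (aromatic): no H
  Total hydrogens = 8.
Molecular formula: C10H8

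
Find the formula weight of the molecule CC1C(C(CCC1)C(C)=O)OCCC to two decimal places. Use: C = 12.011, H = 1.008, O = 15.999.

198.31

Molecular formula: C12H22O2.
M = 12×12.011 + 22×1.008 + 2×15.999 = 198.31 g/mol.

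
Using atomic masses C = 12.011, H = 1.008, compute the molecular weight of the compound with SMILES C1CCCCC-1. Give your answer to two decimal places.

Molecular formula: C6H12.
M = 6×12.011 + 12×1.008 = 84.16 g/mol.

84.16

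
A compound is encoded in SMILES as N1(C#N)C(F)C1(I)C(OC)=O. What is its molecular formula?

C5H4FIN2O2

Heavy atoms from the SMILES: 5 C, 1 F, 1 I, 2 N, 2 O.
Implicit hydrogens by atom environment:
  3 × C: no H
  2 × N: no H
  2 × O: no H
  1 × C: 3 H
  1 × C: 1 H
  1 × F: no H
  1 × I: no H
  Total hydrogens = 4.
Molecular formula: C5H4FIN2O2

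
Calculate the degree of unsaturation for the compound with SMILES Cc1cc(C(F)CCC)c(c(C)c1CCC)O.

4

Molecular formula from the SMILES: C15H23FO.
DoU = (2C + 2 + N − H − X)/2 = (2·15 + 2 + 0 − 23 − 1)/2 = 8/2 = 4.
(Structurally: 1 ring(s) + 3 π bond(s) = 4.)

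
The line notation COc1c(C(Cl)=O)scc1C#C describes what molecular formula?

C8H5ClO2S

Heavy atoms from the SMILES: 8 C, 1 Cl, 2 O, 1 S.
Implicit hydrogens by atom environment:
  3 × C (aromatic): no H
  2 × C: no H
  2 × O: no H
  1 × C: 3 H
  1 × C (aromatic): 1 H
  1 × C: 1 H
  1 × Cl: no H
  1 × S (aromatic): no H
  Total hydrogens = 5.
Molecular formula: C8H5ClO2S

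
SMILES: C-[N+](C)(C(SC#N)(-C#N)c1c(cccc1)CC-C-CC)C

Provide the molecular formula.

C17H24N3S+

Heavy atoms from the SMILES: 17 C, 3 N, 1 S.
Implicit hydrogens by atom environment:
  4 × C: 3 H each → 12
  4 × C: 2 H each → 8
  4 × C (aromatic): 1 H each → 4
  3 × C: no H
  2 × C (aromatic): no H
  2 × N: no H
  1 × N (charge +1): no H
  1 × S: no H
  Total hydrogens = 24.
Net charge +1.
Molecular formula: C17H24N3S+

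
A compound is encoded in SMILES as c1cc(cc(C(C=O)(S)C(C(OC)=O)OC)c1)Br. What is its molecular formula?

Heavy atoms from the SMILES: 1 Br, 12 C, 4 O, 1 S.
Implicit hydrogens by atom environment:
  4 × C (aromatic): 1 H each → 4
  4 × O: no H
  2 × C: 3 H each → 6
  2 × C: 1 H each → 2
  2 × C: no H
  2 × C (aromatic): no H
  1 × Br: no H
  1 × S: 1 H
  Total hydrogens = 13.
Molecular formula: C12H13BrO4S

C12H13BrO4S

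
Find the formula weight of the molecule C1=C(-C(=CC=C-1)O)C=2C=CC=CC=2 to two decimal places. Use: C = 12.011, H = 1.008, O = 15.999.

Molecular formula: C12H10O.
M = 12×12.011 + 10×1.008 + 1×15.999 = 170.21 g/mol.

170.21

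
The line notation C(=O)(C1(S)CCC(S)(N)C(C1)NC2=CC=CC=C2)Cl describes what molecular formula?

Heavy atoms from the SMILES: 13 C, 1 Cl, 2 N, 1 O, 2 S.
Implicit hydrogens by atom environment:
  5 × C (aromatic): 1 H each → 5
  3 × C: 2 H each → 6
  3 × C: no H
  2 × S: 1 H each → 2
  1 × C: 1 H
  1 × C (aromatic): no H
  1 × Cl: no H
  1 × N: 2 H
  1 × N: 1 H
  1 × O: no H
  Total hydrogens = 17.
Molecular formula: C13H17ClN2OS2

C13H17ClN2OS2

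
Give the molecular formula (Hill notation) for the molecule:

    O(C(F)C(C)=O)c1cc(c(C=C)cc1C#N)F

C12H9F2NO2

Heavy atoms from the SMILES: 12 C, 2 F, 1 N, 2 O.
Implicit hydrogens by atom environment:
  4 × C (aromatic): no H
  2 × C (aromatic): 1 H each → 2
  2 × C: 1 H each → 2
  2 × C: no H
  2 × F: no H
  2 × O: no H
  1 × C: 3 H
  1 × C: 2 H
  1 × N: no H
  Total hydrogens = 9.
Molecular formula: C12H9F2NO2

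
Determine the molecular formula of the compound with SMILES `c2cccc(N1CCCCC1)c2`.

C11H15N

Heavy atoms from the SMILES: 11 C, 1 N.
Implicit hydrogens by atom environment:
  5 × C: 2 H each → 10
  5 × C (aromatic): 1 H each → 5
  1 × C (aromatic): no H
  1 × N: no H
  Total hydrogens = 15.
Molecular formula: C11H15N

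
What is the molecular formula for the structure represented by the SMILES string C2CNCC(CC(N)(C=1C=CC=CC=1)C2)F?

C13H19FN2

Heavy atoms from the SMILES: 13 C, 1 F, 2 N.
Implicit hydrogens by atom environment:
  5 × C: 2 H each → 10
  5 × C (aromatic): 1 H each → 5
  1 × C: 1 H
  1 × C: no H
  1 × C (aromatic): no H
  1 × F: no H
  1 × N: 2 H
  1 × N: 1 H
  Total hydrogens = 19.
Molecular formula: C13H19FN2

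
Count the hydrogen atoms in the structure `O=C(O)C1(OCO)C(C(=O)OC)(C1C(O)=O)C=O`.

10

Hydrogens are implicit in SMILES; fill each atom to its normal valence:
  6 × O: no H
  5 × C: no H
  3 × O: 1 H each → 3
  2 × C: 1 H each → 2
  1 × C: 3 H
  1 × C: 2 H
  Total hydrogens = 10.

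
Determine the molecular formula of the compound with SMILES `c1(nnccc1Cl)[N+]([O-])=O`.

Heavy atoms from the SMILES: 4 C, 1 Cl, 3 N, 2 O.
Implicit hydrogens by atom environment:
  2 × C (aromatic): 1 H each → 2
  2 × C (aromatic): no H
  2 × N (aromatic): no H
  1 × Cl: no H
  1 × N (charge +1): no H
  1 × O: no H
  1 × O (charge -1): no H
  Total hydrogens = 2.
Molecular formula: C4H2ClN3O2

C4H2ClN3O2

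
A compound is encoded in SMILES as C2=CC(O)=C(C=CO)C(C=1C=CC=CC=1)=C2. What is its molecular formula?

Heavy atoms from the SMILES: 14 C, 2 O.
Implicit hydrogens by atom environment:
  8 × C (aromatic): 1 H each → 8
  4 × C (aromatic): no H
  2 × C: 1 H each → 2
  2 × O: 1 H each → 2
  Total hydrogens = 12.
Molecular formula: C14H12O2

C14H12O2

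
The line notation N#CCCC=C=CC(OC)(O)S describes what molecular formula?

Heavy atoms from the SMILES: 8 C, 1 N, 2 O, 1 S.
Implicit hydrogens by atom environment:
  3 × C: no H
  2 × C: 2 H each → 4
  2 × C: 1 H each → 2
  1 × C: 3 H
  1 × N: no H
  1 × O: 1 H
  1 × O: no H
  1 × S: 1 H
  Total hydrogens = 11.
Molecular formula: C8H11NO2S

C8H11NO2S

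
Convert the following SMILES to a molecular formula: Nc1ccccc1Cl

Heavy atoms from the SMILES: 6 C, 1 Cl, 1 N.
Implicit hydrogens by atom environment:
  4 × C (aromatic): 1 H each → 4
  2 × C (aromatic): no H
  1 × Cl: no H
  1 × N: 2 H
  Total hydrogens = 6.
Molecular formula: C6H6ClN

C6H6ClN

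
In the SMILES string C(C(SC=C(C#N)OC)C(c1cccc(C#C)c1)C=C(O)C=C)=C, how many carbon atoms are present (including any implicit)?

The symbol for carbon appears 20 times in the SMILES. Lowercase c denotes aromatic carbon and counts toward C.

20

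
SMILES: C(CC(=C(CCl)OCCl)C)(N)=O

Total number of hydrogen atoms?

11

Hydrogens are implicit in SMILES; fill each atom to its normal valence:
  3 × C: 2 H each → 6
  3 × C: no H
  2 × Cl: no H
  2 × O: no H
  1 × C: 3 H
  1 × N: 2 H
  Total hydrogens = 11.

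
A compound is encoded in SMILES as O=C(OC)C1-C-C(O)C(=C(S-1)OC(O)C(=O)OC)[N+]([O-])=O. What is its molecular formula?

C10H13NO9S

Heavy atoms from the SMILES: 10 C, 1 N, 9 O, 1 S.
Implicit hydrogens by atom environment:
  6 × O: no H
  4 × C: no H
  3 × C: 1 H each → 3
  2 × C: 3 H each → 6
  2 × O: 1 H each → 2
  1 × C: 2 H
  1 × N (charge +1): no H
  1 × O (charge -1): no H
  1 × S: no H
  Total hydrogens = 13.
Molecular formula: C10H13NO9S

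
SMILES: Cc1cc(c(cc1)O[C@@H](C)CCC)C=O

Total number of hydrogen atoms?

18

Hydrogens are implicit in SMILES; fill each atom to its normal valence:
  3 × C: 3 H each → 9
  3 × C (aromatic): 1 H each → 3
  3 × C (aromatic): no H
  2 × C: 2 H each → 4
  2 × C: 1 H each → 2
  2 × O: no H
  Total hydrogens = 18.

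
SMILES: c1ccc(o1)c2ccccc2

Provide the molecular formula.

C10H8O

Heavy atoms from the SMILES: 10 C, 1 O.
Implicit hydrogens by atom environment:
  8 × C (aromatic): 1 H each → 8
  2 × C (aromatic): no H
  1 × O (aromatic): no H
  Total hydrogens = 8.
Molecular formula: C10H8O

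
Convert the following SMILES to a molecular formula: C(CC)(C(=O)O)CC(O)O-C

C7H14O4

Heavy atoms from the SMILES: 7 C, 4 O.
Implicit hydrogens by atom environment:
  2 × C: 3 H each → 6
  2 × C: 2 H each → 4
  2 × C: 1 H each → 2
  2 × O: 1 H each → 2
  2 × O: no H
  1 × C: no H
  Total hydrogens = 14.
Molecular formula: C7H14O4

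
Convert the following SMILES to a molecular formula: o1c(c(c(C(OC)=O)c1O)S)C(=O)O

Heavy atoms from the SMILES: 7 C, 6 O, 1 S.
Implicit hydrogens by atom environment:
  4 × C (aromatic): no H
  3 × O: no H
  2 × C: no H
  2 × O: 1 H each → 2
  1 × C: 3 H
  1 × O (aromatic): no H
  1 × S: 1 H
  Total hydrogens = 6.
Molecular formula: C7H6O6S

C7H6O6S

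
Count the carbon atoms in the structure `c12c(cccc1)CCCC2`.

The symbol for carbon appears 10 times in the SMILES. Lowercase c denotes aromatic carbon and counts toward C.

10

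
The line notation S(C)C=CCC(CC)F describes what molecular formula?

C7H13FS

Heavy atoms from the SMILES: 7 C, 1 F, 1 S.
Implicit hydrogens by atom environment:
  3 × C: 1 H each → 3
  2 × C: 3 H each → 6
  2 × C: 2 H each → 4
  1 × F: no H
  1 × S: no H
  Total hydrogens = 13.
Molecular formula: C7H13FS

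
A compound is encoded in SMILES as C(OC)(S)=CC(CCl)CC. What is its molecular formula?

C7H13ClOS

Heavy atoms from the SMILES: 7 C, 1 Cl, 1 O, 1 S.
Implicit hydrogens by atom environment:
  2 × C: 3 H each → 6
  2 × C: 2 H each → 4
  2 × C: 1 H each → 2
  1 × C: no H
  1 × Cl: no H
  1 × O: no H
  1 × S: 1 H
  Total hydrogens = 13.
Molecular formula: C7H13ClOS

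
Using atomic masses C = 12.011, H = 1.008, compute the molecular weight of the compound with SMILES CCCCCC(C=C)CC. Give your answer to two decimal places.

140.27

Molecular formula: C10H20.
M = 10×12.011 + 20×1.008 = 140.27 g/mol.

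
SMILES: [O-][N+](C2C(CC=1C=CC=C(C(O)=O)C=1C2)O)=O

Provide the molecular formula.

C11H11NO5

Heavy atoms from the SMILES: 11 C, 1 N, 5 O.
Implicit hydrogens by atom environment:
  3 × C (aromatic): 1 H each → 3
  3 × C (aromatic): no H
  2 × C: 2 H each → 4
  2 × C: 1 H each → 2
  2 × O: 1 H each → 2
  2 × O: no H
  1 × C: no H
  1 × N (charge +1): no H
  1 × O (charge -1): no H
  Total hydrogens = 11.
Molecular formula: C11H11NO5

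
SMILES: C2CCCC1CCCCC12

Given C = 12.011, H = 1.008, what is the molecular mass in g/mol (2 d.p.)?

138.25

Molecular formula: C10H18.
M = 10×12.011 + 18×1.008 = 138.25 g/mol.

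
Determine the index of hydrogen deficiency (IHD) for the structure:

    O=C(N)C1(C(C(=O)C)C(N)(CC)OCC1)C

Molecular formula from the SMILES: C11H20N2O3.
DoU = (2C + 2 + N − H − X)/2 = (2·11 + 2 + 2 − 20 − 0)/2 = 6/2 = 3.
(Structurally: 1 ring(s) + 2 π bond(s) = 3.)

3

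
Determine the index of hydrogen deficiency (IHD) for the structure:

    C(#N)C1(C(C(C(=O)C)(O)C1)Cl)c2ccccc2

Molecular formula from the SMILES: C13H12ClNO2.
DoU = (2C + 2 + N − H − X)/2 = (2·13 + 2 + 1 − 12 − 1)/2 = 16/2 = 8.
(Structurally: 2 ring(s) + 6 π bond(s) = 8.)

8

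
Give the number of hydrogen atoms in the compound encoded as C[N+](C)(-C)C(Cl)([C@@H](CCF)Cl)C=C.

17

Hydrogens are implicit in SMILES; fill each atom to its normal valence:
  3 × C: 3 H each → 9
  3 × C: 2 H each → 6
  2 × C: 1 H each → 2
  2 × Cl: no H
  1 × C: no H
  1 × F: no H
  1 × N (charge +1): no H
  Total hydrogens = 17.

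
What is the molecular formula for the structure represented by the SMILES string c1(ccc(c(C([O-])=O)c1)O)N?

C7H6NO3-

Heavy atoms from the SMILES: 7 C, 1 N, 3 O.
Implicit hydrogens by atom environment:
  3 × C (aromatic): 1 H each → 3
  3 × C (aromatic): no H
  1 × C: no H
  1 × N: 2 H
  1 × O: 1 H
  1 × O: no H
  1 × O (charge -1): no H
  Total hydrogens = 6.
Net charge -1.
Molecular formula: C7H6NO3-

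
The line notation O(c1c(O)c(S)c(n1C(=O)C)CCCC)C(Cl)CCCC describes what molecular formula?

C15H24ClNO3S

Heavy atoms from the SMILES: 15 C, 1 Cl, 1 N, 3 O, 1 S.
Implicit hydrogens by atom environment:
  6 × C: 2 H each → 12
  4 × C (aromatic): no H
  3 × C: 3 H each → 9
  2 × O: no H
  1 × C: 1 H
  1 × C: no H
  1 × Cl: no H
  1 × N (aromatic): no H
  1 × O: 1 H
  1 × S: 1 H
  Total hydrogens = 24.
Molecular formula: C15H24ClNO3S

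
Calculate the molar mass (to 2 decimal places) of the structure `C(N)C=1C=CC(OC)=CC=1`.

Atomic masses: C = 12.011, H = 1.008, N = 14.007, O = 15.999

Molecular formula: C8H11NO.
M = 8×12.011 + 11×1.008 + 1×14.007 + 1×15.999 = 137.18 g/mol.

137.18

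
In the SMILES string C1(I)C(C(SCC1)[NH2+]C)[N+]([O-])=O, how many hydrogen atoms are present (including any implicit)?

Hydrogens are implicit in SMILES; fill each atom to its normal valence:
  3 × C: 1 H each → 3
  2 × C: 2 H each → 4
  1 × C: 3 H
  1 × I: no H
  1 × N (charge +1): 2 H
  1 × N (charge +1): no H
  1 × O: no H
  1 × O (charge -1): no H
  1 × S: no H
  Total hydrogens = 12.

12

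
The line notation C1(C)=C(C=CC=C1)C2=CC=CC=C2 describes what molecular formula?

Heavy atoms from the SMILES: 13 C.
Implicit hydrogens by atom environment:
  9 × C (aromatic): 1 H each → 9
  3 × C (aromatic): no H
  1 × C: 3 H
  Total hydrogens = 12.
Molecular formula: C13H12

C13H12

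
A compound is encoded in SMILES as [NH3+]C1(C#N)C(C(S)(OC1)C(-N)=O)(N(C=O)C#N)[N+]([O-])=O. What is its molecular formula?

C8H9N6O5S+

Heavy atoms from the SMILES: 8 C, 6 N, 5 O, 1 S.
Implicit hydrogens by atom environment:
  6 × C: no H
  4 × O: no H
  3 × N: no H
  1 × C: 2 H
  1 × C: 1 H
  1 × N (charge +1): 3 H
  1 × N: 2 H
  1 × N (charge +1): no H
  1 × O (charge -1): no H
  1 × S: 1 H
  Total hydrogens = 9.
Net charge +1.
Molecular formula: C8H9N6O5S+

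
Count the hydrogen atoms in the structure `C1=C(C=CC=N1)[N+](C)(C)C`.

13

Hydrogens are implicit in SMILES; fill each atom to its normal valence:
  4 × C (aromatic): 1 H each → 4
  3 × C: 3 H each → 9
  1 × C (aromatic): no H
  1 × N (aromatic): no H
  1 × N (charge +1): no H
  Total hydrogens = 13.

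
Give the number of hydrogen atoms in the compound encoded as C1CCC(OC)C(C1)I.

Hydrogens are implicit in SMILES; fill each atom to its normal valence:
  4 × C: 2 H each → 8
  2 × C: 1 H each → 2
  1 × C: 3 H
  1 × I: no H
  1 × O: no H
  Total hydrogens = 13.

13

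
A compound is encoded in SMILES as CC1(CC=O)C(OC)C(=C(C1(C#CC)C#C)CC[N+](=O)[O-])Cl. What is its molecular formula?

C16H18ClNO4

Heavy atoms from the SMILES: 16 C, 1 Cl, 1 N, 4 O.
Implicit hydrogens by atom environment:
  7 × C: no H
  3 × C: 3 H each → 9
  3 × C: 2 H each → 6
  3 × C: 1 H each → 3
  3 × O: no H
  1 × Cl: no H
  1 × N (charge +1): no H
  1 × O (charge -1): no H
  Total hydrogens = 18.
Molecular formula: C16H18ClNO4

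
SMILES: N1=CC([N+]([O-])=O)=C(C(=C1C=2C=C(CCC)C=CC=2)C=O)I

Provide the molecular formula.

C15H13IN2O3

Heavy atoms from the SMILES: 15 C, 1 I, 2 N, 3 O.
Implicit hydrogens by atom environment:
  6 × C (aromatic): no H
  5 × C (aromatic): 1 H each → 5
  2 × C: 2 H each → 4
  2 × O: no H
  1 × C: 3 H
  1 × C: 1 H
  1 × I: no H
  1 × N (aromatic): no H
  1 × N (charge +1): no H
  1 × O (charge -1): no H
  Total hydrogens = 13.
Molecular formula: C15H13IN2O3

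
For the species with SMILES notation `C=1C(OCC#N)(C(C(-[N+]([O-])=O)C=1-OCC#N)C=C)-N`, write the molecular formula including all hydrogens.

Heavy atoms from the SMILES: 11 C, 4 N, 4 O.
Implicit hydrogens by atom environment:
  4 × C: 1 H each → 4
  4 × C: no H
  3 × C: 2 H each → 6
  3 × O: no H
  2 × N: no H
  1 × N: 2 H
  1 × N (charge +1): no H
  1 × O (charge -1): no H
  Total hydrogens = 12.
Molecular formula: C11H12N4O4

C11H12N4O4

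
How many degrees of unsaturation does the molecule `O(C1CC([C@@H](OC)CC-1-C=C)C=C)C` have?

3

Molecular formula from the SMILES: C12H20O2.
DoU = (2C + 2 + N − H − X)/2 = (2·12 + 2 + 0 − 20 − 0)/2 = 6/2 = 3.
(Structurally: 1 ring(s) + 2 π bond(s) = 3.)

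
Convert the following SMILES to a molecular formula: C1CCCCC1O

C6H12O

Heavy atoms from the SMILES: 6 C, 1 O.
Implicit hydrogens by atom environment:
  5 × C: 2 H each → 10
  1 × C: 1 H
  1 × O: 1 H
  Total hydrogens = 12.
Molecular formula: C6H12O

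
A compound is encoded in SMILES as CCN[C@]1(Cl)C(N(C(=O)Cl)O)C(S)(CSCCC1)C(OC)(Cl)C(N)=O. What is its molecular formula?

Heavy atoms from the SMILES: 13 C, 3 Cl, 3 N, 4 O, 2 S.
Implicit hydrogens by atom environment:
  5 × C: 2 H each → 10
  5 × C: no H
  3 × Cl: no H
  3 × O: no H
  2 × C: 3 H each → 6
  1 × C: 1 H
  1 × N: 2 H
  1 × N: 1 H
  1 × N: no H
  1 × O: 1 H
  1 × S: 1 H
  1 × S: no H
  Total hydrogens = 22.
Molecular formula: C13H22Cl3N3O4S2

C13H22Cl3N3O4S2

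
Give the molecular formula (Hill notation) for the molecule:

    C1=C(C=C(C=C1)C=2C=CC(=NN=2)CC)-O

C12H12N2O

Heavy atoms from the SMILES: 12 C, 2 N, 1 O.
Implicit hydrogens by atom environment:
  6 × C (aromatic): 1 H each → 6
  4 × C (aromatic): no H
  2 × N (aromatic): no H
  1 × C: 3 H
  1 × C: 2 H
  1 × O: 1 H
  Total hydrogens = 12.
Molecular formula: C12H12N2O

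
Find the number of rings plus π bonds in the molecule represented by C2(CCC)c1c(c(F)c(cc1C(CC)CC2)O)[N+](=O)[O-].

6

Molecular formula from the SMILES: C15H20FNO3.
DoU = (2C + 2 + N − H − X)/2 = (2·15 + 2 + 1 − 20 − 1)/2 = 12/2 = 6.
(Structurally: 2 ring(s) + 4 π bond(s) = 6.)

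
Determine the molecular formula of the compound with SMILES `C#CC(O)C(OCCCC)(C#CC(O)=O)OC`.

C12H16O5

Heavy atoms from the SMILES: 12 C, 5 O.
Implicit hydrogens by atom environment:
  5 × C: no H
  3 × C: 2 H each → 6
  3 × O: no H
  2 × C: 3 H each → 6
  2 × C: 1 H each → 2
  2 × O: 1 H each → 2
  Total hydrogens = 16.
Molecular formula: C12H16O5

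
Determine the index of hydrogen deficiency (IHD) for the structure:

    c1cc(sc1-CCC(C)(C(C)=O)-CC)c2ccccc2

Molecular formula from the SMILES: C18H22OS.
DoU = (2C + 2 + N − H − X)/2 = (2·18 + 2 + 0 − 22 − 0)/2 = 16/2 = 8.
(Structurally: 2 ring(s) + 6 π bond(s) = 8.)

8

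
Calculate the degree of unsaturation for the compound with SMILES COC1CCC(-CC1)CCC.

Molecular formula from the SMILES: C10H20O.
DoU = (2C + 2 + N − H − X)/2 = (2·10 + 2 + 0 − 20 − 0)/2 = 2/2 = 1.
(Structurally: 1 ring(s) + 0 π bond(s) = 1.)

1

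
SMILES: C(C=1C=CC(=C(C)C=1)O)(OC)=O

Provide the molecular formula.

Heavy atoms from the SMILES: 9 C, 3 O.
Implicit hydrogens by atom environment:
  3 × C (aromatic): 1 H each → 3
  3 × C (aromatic): no H
  2 × C: 3 H each → 6
  2 × O: no H
  1 × C: no H
  1 × O: 1 H
  Total hydrogens = 10.
Molecular formula: C9H10O3

C9H10O3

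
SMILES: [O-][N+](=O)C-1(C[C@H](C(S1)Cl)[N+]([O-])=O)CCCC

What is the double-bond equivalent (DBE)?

3

Molecular formula from the SMILES: C8H13ClN2O4S.
DoU = (2C + 2 + N − H − X)/2 = (2·8 + 2 + 2 − 13 − 1)/2 = 6/2 = 3.
(Structurally: 1 ring(s) + 2 π bond(s) = 3.)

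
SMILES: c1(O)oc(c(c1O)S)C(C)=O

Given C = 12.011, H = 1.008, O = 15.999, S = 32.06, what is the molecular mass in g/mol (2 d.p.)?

174.17

Molecular formula: C6H6O4S.
M = 6×12.011 + 6×1.008 + 4×15.999 + 1×32.06 = 174.17 g/mol.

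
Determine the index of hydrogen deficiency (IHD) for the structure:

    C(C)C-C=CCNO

Molecular formula from the SMILES: C6H13NO.
DoU = (2C + 2 + N − H − X)/2 = (2·6 + 2 + 1 − 13 − 0)/2 = 2/2 = 1.
(Structurally: 0 ring(s) + 1 π bond(s) = 1.)

1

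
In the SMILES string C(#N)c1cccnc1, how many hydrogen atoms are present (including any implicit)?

Hydrogens are implicit in SMILES; fill each atom to its normal valence:
  4 × C (aromatic): 1 H each → 4
  1 × C (aromatic): no H
  1 × C: no H
  1 × N (aromatic): no H
  1 × N: no H
  Total hydrogens = 4.

4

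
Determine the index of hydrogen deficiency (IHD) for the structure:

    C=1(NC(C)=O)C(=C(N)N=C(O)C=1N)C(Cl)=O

6

Molecular formula from the SMILES: C8H9ClN4O3.
DoU = (2C + 2 + N − H − X)/2 = (2·8 + 2 + 4 − 9 − 1)/2 = 12/2 = 6.
(Structurally: 1 ring(s) + 5 π bond(s) = 6.)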